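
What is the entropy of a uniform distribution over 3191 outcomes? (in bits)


H = log2(n) = log2(3191) = 11.6398

11.6398 bits


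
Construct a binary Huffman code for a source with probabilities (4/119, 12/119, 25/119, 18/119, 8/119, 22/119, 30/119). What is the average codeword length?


Huffman construction (repeatedly merge the two least-probable nodes; each merge adds 1 bit to every symbol beneath it): 4/119 + 8/119 = 12/119; 12/119 + 12/119 = 24/119; 18/119 + 22/119 = 40/119; 24/119 + 25/119 = 7/17; 30/119 + 40/119 = 10/17; 7/17 + 10/17 = 1. Resulting codeword lengths (in the order the probabilities were given): (4, 3, 2, 3, 4, 3, 2). L_avg = sum(p_i * l_i) = 4/119*4 + 12/119*3 + 25/119*2 + 18/119*3 + 8/119*4 + 22/119*3 + 30/119*2 = 314/119 = 2.6387

2.6387 bits


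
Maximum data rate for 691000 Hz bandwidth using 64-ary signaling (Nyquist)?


Rate = 2 * B * log2(M) = 2 * 691000 * 6.0 = 8292000.0

8292000.0 bps


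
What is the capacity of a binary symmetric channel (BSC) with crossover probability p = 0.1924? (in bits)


H(p) = -p*log2(p) - (1-p)*log2(1-p) = -0.1924*log2(0.1924) - 0.8076*log2(0.8076) = 0.457492 + 0.248973 = 0.7065. C = 1 - H(p) = 1 - 0.7065 = 0.2935

0.2935 bits


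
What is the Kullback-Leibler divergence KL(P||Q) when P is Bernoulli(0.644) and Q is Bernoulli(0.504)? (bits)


KL = p*log2(p/q) + (1-p)*log2((1-p)/(1-q)) = 0.644*log2(0.644/0.504) + 0.356*log2(0.356/0.496) = 0.0574

0.0574 bits


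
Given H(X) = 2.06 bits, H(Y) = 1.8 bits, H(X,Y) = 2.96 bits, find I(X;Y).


I(X;Y) = H(X) + H(Y) - H(X,Y) = 2.06 + 1.8 - 2.96 = 0.9

0.9 bits


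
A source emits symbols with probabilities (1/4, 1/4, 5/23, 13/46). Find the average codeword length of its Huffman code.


Huffman construction (repeatedly merge the two least-probable nodes; each merge adds 1 bit to every symbol beneath it): 5/23 + 1/4 = 43/92; 1/4 + 13/46 = 49/92; 43/92 + 49/92 = 1. Resulting codeword lengths (in the order the probabilities were given): (2, 2, 2, 2). L_avg = sum(p_i * l_i) = 1/4*2 + 1/4*2 + 5/23*2 + 13/46*2 = 2

2.0 bits


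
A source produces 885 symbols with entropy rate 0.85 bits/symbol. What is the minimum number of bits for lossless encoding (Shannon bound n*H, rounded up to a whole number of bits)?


Minimum bits >= n * H = 885 * 0.85 = 752.25, rounded up to a whole number of bits = 753

753 bits


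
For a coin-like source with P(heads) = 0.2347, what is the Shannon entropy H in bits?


H = -p*log2(p) - (1-p)*log2(1-p). -0.2347*log2(0.2347) = 0.490784; -0.7653*log2(0.7653) = 0.295331. H = 0.490784 + 0.295331 = 0.7861

0.7861 bits


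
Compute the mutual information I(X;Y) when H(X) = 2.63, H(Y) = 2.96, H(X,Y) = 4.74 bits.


I(X;Y) = H(X) + H(Y) - H(X,Y) = 2.63 + 2.96 - 4.74 = 0.85

0.85 bits


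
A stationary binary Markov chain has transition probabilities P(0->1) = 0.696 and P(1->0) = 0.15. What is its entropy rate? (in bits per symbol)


Stationary distribution: pi_0 = p10/(p01+p10) = 0.1773, pi_1 = 0.8227. Entropy rate H' = pi_0*H(p01) + pi_1*H(p10) = 0.1773*0.8861 + 0.8227*0.6098 = 0.6588

0.6588 bits/symbol


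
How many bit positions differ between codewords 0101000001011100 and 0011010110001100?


Count differing positions: . ^ ^ . . ^ . ^ ^ ^ . ^ . . . . = 7 differences

7


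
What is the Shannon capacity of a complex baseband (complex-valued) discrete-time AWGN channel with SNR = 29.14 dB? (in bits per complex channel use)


SNR_linear = 10^(29.14/10) = 820.3515; C = log2(1 + SNR_linear) = log2(1 + 820.3515) = 9.6819

9.6819 bits/channel use


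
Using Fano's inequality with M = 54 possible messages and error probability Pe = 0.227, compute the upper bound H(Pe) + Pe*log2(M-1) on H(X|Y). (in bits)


H(Pe) = -Pe*log2(Pe) - (1-Pe)*log2(1-Pe) = -0.227*log2(0.227) - 0.773*log2(0.773) = 0.485607 + 0.287138 = 0.7727. Pe*log2(M-1) = 0.227*log2(53) = 1.300238. Bound = H(Pe) + Pe*log2(M-1) = 0.485607 + 0.287138 + 1.300238 = 2.073

2.073 bits


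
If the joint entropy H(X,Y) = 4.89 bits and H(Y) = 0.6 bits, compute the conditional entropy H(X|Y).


H(X|Y) = H(X,Y) - H(Y) = 4.89 - 0.6 = 4.29

4.29 bits


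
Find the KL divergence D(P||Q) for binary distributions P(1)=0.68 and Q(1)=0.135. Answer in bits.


KL = p*log2(p/q) + (1-p)*log2((1-p)/(1-q)) = 0.68*log2(0.68/0.135) + 0.32*log2(0.32/0.865) = 1.1271

1.1271 bits


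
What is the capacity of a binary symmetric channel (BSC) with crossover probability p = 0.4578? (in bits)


H(p) = -p*log2(p) - (1-p)*log2(1-p) = -0.4578*log2(0.4578) - 0.5422*log2(0.5422) = 0.516037 + 0.478818 = 0.9949. C = 1 - H(p) = 1 - 0.9949 = 0.0051

0.0051 bits


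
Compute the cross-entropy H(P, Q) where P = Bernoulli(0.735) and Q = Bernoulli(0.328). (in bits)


H(P,Q) = -p*log2(q) - (1-p)*log2(1-q). -0.735*log2(0.328) = 1.182051; -0.265*log2(0.672) = 0.151969. H(P,Q) = 1.182051 + 0.151969 = 1.334

1.334 bits


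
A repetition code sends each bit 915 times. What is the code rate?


Rate = k/n = 1/915

1/915


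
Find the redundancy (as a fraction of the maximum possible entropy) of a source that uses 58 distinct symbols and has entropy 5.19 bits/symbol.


H_max = log2(K) = log2(58) = 5.858 bits/symbol. Redundancy = 1 - H/H_max = 1 - 5.19/5.858 = 1 - 0.886 = 0.114

0.114


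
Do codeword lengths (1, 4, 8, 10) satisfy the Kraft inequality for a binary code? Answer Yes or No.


Kraft sum = sum(2^(-l_i)) = 0.5674, need <= 1. Result: satisfied (a binary prefix-free code with these lengths exists)

Yes


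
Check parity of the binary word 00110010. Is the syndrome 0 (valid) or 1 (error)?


Syndrome = XOR of all bits = 0 XOR 0 XOR 1 XOR 1 XOR 0 XOR 0 XOR 1 XOR 0 = 1

1


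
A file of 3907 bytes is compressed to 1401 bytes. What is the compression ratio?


Ratio = original / compressed = 3907 / 1401 = 2.7887

2.7887


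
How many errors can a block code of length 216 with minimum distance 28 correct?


Correction capability = floor((d-1)/2) = floor((28-1)/2) = 13

13 errors


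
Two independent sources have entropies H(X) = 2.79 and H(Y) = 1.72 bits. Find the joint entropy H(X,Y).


For independent variables, H(X,Y) = H(X) + H(Y) = 2.79 + 1.72 = 4.51

4.51 bits


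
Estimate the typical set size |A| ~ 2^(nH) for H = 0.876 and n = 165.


log2|A_typical| = nH = 165 * 0.876 = 144.54, so |A_typical| ~ 2^144.54 = 3.242e+43

3.242e+43


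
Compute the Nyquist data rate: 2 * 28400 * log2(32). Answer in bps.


Rate = 2 * B * log2(M) = 2 * 28400 * 5.0 = 284000.0

284000.0 bps


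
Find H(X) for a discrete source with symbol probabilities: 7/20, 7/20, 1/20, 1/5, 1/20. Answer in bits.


H = -sum(p_i * log2(p_i)). Terms: -(7/20)*log2(7/20) = 0.530101; -(7/20)*log2(7/20) = 0.530101; -(1/20)*log2(1/20) = 0.216096; -(1/5)*log2(1/5) = 0.464386; -(1/20)*log2(1/20) = 0.216096. H = 0.530101 + 0.530101 + 0.216096 + 0.464386 + 0.216096 = 1.9568

1.9568 bits


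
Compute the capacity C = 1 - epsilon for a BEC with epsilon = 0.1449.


C = 1 - epsilon = 1 - 0.1449 = 0.8551

0.8551 bits


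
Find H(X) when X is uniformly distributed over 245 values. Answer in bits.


H = log2(n) = log2(245) = 7.9366

7.9366 bits


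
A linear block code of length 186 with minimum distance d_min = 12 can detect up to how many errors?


Detection capability = d_min - 1 = 12 - 1 = 11

11 errors


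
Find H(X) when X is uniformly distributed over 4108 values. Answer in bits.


H = log2(n) = log2(4108) = 12.0042

12.0042 bits


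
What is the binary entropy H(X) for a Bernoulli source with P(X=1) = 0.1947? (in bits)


H = -p*log2(p) - (1-p)*log2(1-p). -0.1947*log2(0.1947) = 0.459623; -0.8053*log2(0.8053) = 0.251577. H = 0.459623 + 0.251577 = 0.7112

0.7112 bits


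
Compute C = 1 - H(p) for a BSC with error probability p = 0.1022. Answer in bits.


H(p) = -p*log2(p) - (1-p)*log2(1-p) = -0.1022*log2(0.1022) - 0.8978*log2(0.8978) = 0.336292 + 0.139638 = 0.4759. C = 1 - H(p) = 1 - 0.4759 = 0.5241

0.5241 bits


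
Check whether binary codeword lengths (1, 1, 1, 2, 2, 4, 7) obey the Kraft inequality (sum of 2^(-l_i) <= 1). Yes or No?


Kraft sum = sum(2^(-l_i)) = 2.0703, need <= 1. Result: violated (a binary prefix-free code with these lengths cannot exist)

No


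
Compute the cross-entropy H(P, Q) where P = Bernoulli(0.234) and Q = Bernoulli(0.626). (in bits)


H(P,Q) = -p*log2(q) - (1-p)*log2(1-q). -0.234*log2(0.626) = 0.158129; -0.766*log2(0.374) = 1.086870. H(P,Q) = 0.158129 + 1.086870 = 1.245

1.245 bits


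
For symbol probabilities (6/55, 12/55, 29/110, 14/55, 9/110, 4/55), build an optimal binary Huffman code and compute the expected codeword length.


Huffman construction (repeatedly merge the two least-probable nodes; each merge adds 1 bit to every symbol beneath it): 4/55 + 9/110 = 17/110; 6/55 + 17/110 = 29/110; 12/55 + 14/55 = 26/55; 29/110 + 29/110 = 29/55; 26/55 + 29/55 = 1. Resulting codeword lengths (in the order the probabilities were given): (3, 2, 2, 2, 4, 4). L_avg = sum(p_i * l_i) = 6/55*3 + 12/55*2 + 29/110*2 + 14/55*2 + 9/110*4 + 4/55*4 = 133/55 = 2.4182

2.4182 bits


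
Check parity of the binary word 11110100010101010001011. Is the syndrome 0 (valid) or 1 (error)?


Syndrome = XOR of all bits = 1 XOR 1 XOR 1 XOR 1 XOR 0 XOR 1 XOR 0 XOR 0 XOR 0 XOR 1 XOR 0 XOR 1 XOR 0 XOR 1 XOR 0 XOR 1 XOR 0 XOR 0 XOR 0 XOR 1 XOR 0 XOR 1 XOR 1 = 0

0


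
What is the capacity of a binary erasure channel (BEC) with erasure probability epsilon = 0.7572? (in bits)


C = 1 - epsilon = 1 - 0.7572 = 0.2428

0.2428 bits


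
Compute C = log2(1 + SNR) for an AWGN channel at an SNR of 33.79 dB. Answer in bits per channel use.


SNR_linear = 10^(33.79/10) = 2393.3158; C = log2(1 + SNR_linear) = log2(1 + 2393.3158) = 11.2254

11.2254 bits/channel use


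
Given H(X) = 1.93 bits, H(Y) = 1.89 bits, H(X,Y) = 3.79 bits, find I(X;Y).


I(X;Y) = H(X) + H(Y) - H(X,Y) = 1.93 + 1.89 - 3.79 = 0.03

0.03 bits


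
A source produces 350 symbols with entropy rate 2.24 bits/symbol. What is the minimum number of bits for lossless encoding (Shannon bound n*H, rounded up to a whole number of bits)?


Minimum bits >= n * H = 350 * 2.24 = 784.0, rounded up to a whole number of bits = 784

784 bits


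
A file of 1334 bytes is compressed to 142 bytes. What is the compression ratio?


Ratio = original / compressed = 1334 / 142 = 9.3944

9.3944


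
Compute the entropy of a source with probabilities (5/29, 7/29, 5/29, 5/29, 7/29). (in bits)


H = -sum(p_i * log2(p_i)). Terms: -(5/29)*log2(5/29) = 0.437251; -(7/29)*log2(7/29) = 0.494979; -(5/29)*log2(5/29) = 0.437251; -(5/29)*log2(5/29) = 0.437251; -(7/29)*log2(7/29) = 0.494979. H = 0.437251 + 0.494979 + 0.437251 + 0.437251 + 0.494979 = 2.3017

2.3017 bits


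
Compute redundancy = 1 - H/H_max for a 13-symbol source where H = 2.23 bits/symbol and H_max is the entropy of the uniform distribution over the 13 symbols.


H_max = log2(K) = log2(13) = 3.7004 bits/symbol. Redundancy = 1 - H/H_max = 1 - 2.23/3.7004 = 1 - 0.6026 = 0.3974

0.3974


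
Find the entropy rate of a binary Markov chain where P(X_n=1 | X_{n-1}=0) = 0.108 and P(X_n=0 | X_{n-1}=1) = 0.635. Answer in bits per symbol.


Stationary distribution: pi_0 = p10/(p01+p10) = 0.8546, pi_1 = 0.1454. Entropy rate H' = pi_0*H(p01) + pi_1*H(p10) = 0.8546*0.4939 + 0.1454*0.9468 = 0.5597

0.5597 bits/symbol


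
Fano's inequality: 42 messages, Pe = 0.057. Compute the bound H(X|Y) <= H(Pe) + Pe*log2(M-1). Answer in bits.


H(Pe) = -Pe*log2(Pe) - (1-Pe)*log2(1-Pe) = -0.057*log2(0.057) - 0.943*log2(0.943) = 0.235575 + 0.079844 = 0.3154. Pe*log2(M-1) = 0.057*log2(41) = 0.305380. Bound = H(Pe) + Pe*log2(M-1) = 0.235575 + 0.079844 + 0.305380 = 0.6208

0.6208 bits


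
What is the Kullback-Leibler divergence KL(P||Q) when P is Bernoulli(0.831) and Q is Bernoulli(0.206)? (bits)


KL = p*log2(p/q) + (1-p)*log2((1-p)/(1-q)) = 0.831*log2(0.831/0.206) + 0.169*log2(0.169/0.794) = 1.2949

1.2949 bits


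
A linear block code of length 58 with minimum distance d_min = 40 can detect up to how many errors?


Detection capability = d_min - 1 = 40 - 1 = 39

39 errors


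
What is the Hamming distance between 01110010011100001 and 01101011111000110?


Count differing positions: . . . ^ ^ . . ^ ^ . . ^ . . ^ ^ ^ = 8 differences

8


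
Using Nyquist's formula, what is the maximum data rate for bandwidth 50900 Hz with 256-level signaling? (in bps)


Rate = 2 * B * log2(M) = 2 * 50900 * 8.0 = 814400.0

814400.0 bps


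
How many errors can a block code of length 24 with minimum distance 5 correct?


Correction capability = floor((d-1)/2) = floor((5-1)/2) = 2

2 errors


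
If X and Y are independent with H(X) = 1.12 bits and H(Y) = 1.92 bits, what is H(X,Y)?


For independent variables, H(X,Y) = H(X) + H(Y) = 1.12 + 1.92 = 3.04

3.04 bits


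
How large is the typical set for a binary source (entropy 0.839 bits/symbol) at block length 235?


log2|A_typical| = nH = 235 * 0.839 = 197.165, so |A_typical| ~ 2^197.165 = 2.252e+59

2.252e+59


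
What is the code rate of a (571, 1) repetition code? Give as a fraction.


Rate = k/n = 1/571

1/571


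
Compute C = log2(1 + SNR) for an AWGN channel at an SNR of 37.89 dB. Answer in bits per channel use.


SNR_linear = 10^(37.89/10) = 6151.7687; C = log2(1 + SNR_linear) = log2(1 + 6151.7687) = 12.587

12.587 bits/channel use


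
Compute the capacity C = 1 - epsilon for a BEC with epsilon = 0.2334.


C = 1 - epsilon = 1 - 0.2334 = 0.7666

0.7666 bits


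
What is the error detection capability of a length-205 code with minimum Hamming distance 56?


Detection capability = d_min - 1 = 56 - 1 = 55

55 errors


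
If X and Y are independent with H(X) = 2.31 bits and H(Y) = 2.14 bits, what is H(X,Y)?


For independent variables, H(X,Y) = H(X) + H(Y) = 2.31 + 2.14 = 4.45

4.45 bits


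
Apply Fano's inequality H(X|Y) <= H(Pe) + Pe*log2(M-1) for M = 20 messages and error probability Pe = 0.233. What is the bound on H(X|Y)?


H(Pe) = -Pe*log2(Pe) - (1-Pe)*log2(1-Pe) = -0.233*log2(0.233) - 0.767*log2(0.767) = 0.489672 + 0.293532 = 0.7832. Pe*log2(M-1) = 0.233*log2(19) = 0.989767. Bound = H(Pe) + Pe*log2(M-1) = 0.489672 + 0.293532 + 0.989767 = 1.773

1.773 bits


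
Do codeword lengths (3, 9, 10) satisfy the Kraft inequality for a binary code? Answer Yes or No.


Kraft sum = sum(2^(-l_i)) = 0.1279, need <= 1. Result: satisfied (a binary prefix-free code with these lengths exists)

Yes


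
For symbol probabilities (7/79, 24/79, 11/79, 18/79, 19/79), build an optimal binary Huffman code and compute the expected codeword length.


Huffman construction (repeatedly merge the two least-probable nodes; each merge adds 1 bit to every symbol beneath it): 7/79 + 11/79 = 18/79; 18/79 + 18/79 = 36/79; 19/79 + 24/79 = 43/79; 36/79 + 43/79 = 1. Resulting codeword lengths (in the order the probabilities were given): (3, 2, 3, 2, 2). L_avg = sum(p_i * l_i) = 7/79*3 + 24/79*2 + 11/79*3 + 18/79*2 + 19/79*2 = 176/79 = 2.2278

2.2278 bits


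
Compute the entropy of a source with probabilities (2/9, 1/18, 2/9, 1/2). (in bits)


H = -sum(p_i * log2(p_i)). Terms: -(2/9)*log2(2/9) = 0.482206; -(1/18)*log2(1/18) = 0.231663; -(2/9)*log2(2/9) = 0.482206; -(1/2)*log2(1/2) = 0.500000. H = 0.482206 + 0.231663 + 0.482206 + 0.500000 = 1.6961

1.6961 bits


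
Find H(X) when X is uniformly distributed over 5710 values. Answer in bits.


H = log2(n) = log2(5710) = 12.4793

12.4793 bits


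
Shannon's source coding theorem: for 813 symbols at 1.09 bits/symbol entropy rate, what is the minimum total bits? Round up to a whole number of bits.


Minimum bits >= n * H = 813 * 1.09 = 886.17, rounded up to a whole number of bits = 887

887 bits


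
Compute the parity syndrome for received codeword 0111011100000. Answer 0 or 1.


Syndrome = XOR of all bits = 0 XOR 1 XOR 1 XOR 1 XOR 0 XOR 1 XOR 1 XOR 1 XOR 0 XOR 0 XOR 0 XOR 0 XOR 0 = 0

0


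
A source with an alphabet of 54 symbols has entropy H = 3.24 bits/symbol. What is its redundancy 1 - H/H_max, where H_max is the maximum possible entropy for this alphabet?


H_max = log2(K) = log2(54) = 5.7549 bits/symbol. Redundancy = 1 - H/H_max = 1 - 3.24/5.7549 = 1 - 0.563 = 0.437

0.437


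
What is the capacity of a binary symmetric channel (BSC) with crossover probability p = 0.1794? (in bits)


H(p) = -p*log2(p) - (1-p)*log2(1-p) = -0.1794*log2(0.1794) - 0.8206*log2(0.8206) = 0.444687 + 0.234075 = 0.6788. C = 1 - H(p) = 1 - 0.6788 = 0.3212

0.3212 bits


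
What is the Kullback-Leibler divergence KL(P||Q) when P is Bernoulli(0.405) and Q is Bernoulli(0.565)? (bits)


KL = p*log2(p/q) + (1-p)*log2((1-p)/(1-q)) = 0.405*log2(0.405/0.565) + 0.595*log2(0.595/0.435) = 0.0743

0.0743 bits


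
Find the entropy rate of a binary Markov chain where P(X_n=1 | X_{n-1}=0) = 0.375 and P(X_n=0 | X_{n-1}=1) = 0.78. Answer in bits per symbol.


Stationary distribution: pi_0 = p10/(p01+p10) = 0.6753, pi_1 = 0.3247. Entropy rate H' = pi_0*H(p01) + pi_1*H(p10) = 0.6753*0.9544 + 0.3247*0.7602 = 0.8914

0.8914 bits/symbol


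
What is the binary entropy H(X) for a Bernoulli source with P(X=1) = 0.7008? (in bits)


H = -p*log2(p) - (1-p)*log2(1-p). -0.7008*log2(0.7008) = 0.359458; -0.2992*log2(0.2992) = 0.520853. H = 0.359458 + 0.520853 = 0.8803

0.8803 bits


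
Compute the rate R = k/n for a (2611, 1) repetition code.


Rate = k/n = 1/2611

1/2611


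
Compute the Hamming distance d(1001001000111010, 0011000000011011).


Count differing positions: ^ . ^ . . . ^ . . . ^ . . . . ^ = 5 differences

5


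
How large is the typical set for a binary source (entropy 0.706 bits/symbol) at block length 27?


log2|A_typical| = nH = 27 * 0.706 = 19.062, so |A_typical| ~ 2^19.062 = 5.473e+05

5.473e+05


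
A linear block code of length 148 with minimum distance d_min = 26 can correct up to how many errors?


Correction capability = floor((d-1)/2) = floor((26-1)/2) = 12

12 errors


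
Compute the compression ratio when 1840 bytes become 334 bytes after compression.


Ratio = original / compressed = 1840 / 334 = 5.509

5.509


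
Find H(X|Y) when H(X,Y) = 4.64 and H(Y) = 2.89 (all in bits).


H(X|Y) = H(X,Y) - H(Y) = 4.64 - 2.89 = 1.75

1.75 bits


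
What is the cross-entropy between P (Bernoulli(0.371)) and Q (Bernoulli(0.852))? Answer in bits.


H(P,Q) = -p*log2(q) - (1-p)*log2(1-q). -0.371*log2(0.852) = 0.085729; -0.629*log2(0.148) = 1.733732. H(P,Q) = 0.085729 + 1.733732 = 1.8195

1.8195 bits


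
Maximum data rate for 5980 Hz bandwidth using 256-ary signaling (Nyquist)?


Rate = 2 * B * log2(M) = 2 * 5980 * 8.0 = 95680.0

95680.0 bps


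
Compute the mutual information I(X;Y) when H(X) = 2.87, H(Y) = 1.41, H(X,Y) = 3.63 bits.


I(X;Y) = H(X) + H(Y) - H(X,Y) = 2.87 + 1.41 - 3.63 = 0.65

0.65 bits


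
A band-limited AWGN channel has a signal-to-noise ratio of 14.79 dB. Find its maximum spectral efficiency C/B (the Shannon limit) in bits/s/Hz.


SNR_linear = 10^(14.79/10) = 30.1301; C/B = log2(1 + SNR_linear) = log2(1 + 30.1301) = 4.9602

4.9602 bits/s/Hz


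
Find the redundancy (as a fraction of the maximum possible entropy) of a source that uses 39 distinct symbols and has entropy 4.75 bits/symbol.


H_max = log2(K) = log2(39) = 5.2854 bits/symbol. Redundancy = 1 - H/H_max = 1 - 4.75/5.2854 = 1 - 0.8987 = 0.1013

0.1013


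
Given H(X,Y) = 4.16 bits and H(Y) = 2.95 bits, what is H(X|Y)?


H(X|Y) = H(X,Y) - H(Y) = 4.16 - 2.95 = 1.21

1.21 bits


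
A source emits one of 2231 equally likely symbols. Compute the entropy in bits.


H = log2(n) = log2(2231) = 11.1235

11.1235 bits


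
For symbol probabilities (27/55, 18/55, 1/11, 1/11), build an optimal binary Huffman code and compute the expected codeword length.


Huffman construction (repeatedly merge the two least-probable nodes; each merge adds 1 bit to every symbol beneath it): 1/11 + 1/11 = 2/11; 2/11 + 18/55 = 28/55; 27/55 + 28/55 = 1. Resulting codeword lengths (in the order the probabilities were given): (1, 2, 3, 3). L_avg = sum(p_i * l_i) = 27/55*1 + 18/55*2 + 1/11*3 + 1/11*3 = 93/55 = 1.6909

1.6909 bits


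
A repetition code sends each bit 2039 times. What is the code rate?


Rate = k/n = 1/2039

1/2039


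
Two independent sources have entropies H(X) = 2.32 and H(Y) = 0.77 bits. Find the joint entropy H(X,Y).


For independent variables, H(X,Y) = H(X) + H(Y) = 2.32 + 0.77 = 3.09

3.09 bits


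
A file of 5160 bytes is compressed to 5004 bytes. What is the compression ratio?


Ratio = original / compressed = 5160 / 5004 = 1.0312

1.0312


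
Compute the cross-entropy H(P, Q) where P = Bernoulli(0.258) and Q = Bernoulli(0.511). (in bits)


H(P,Q) = -p*log2(q) - (1-p)*log2(1-q). -0.258*log2(0.511) = 0.249900; -0.742*log2(0.489) = 0.765813. H(P,Q) = 0.249900 + 0.765813 = 1.0157

1.0157 bits


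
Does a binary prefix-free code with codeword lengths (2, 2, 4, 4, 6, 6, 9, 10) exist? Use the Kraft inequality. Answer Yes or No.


Kraft sum = sum(2^(-l_i)) = 0.6592, need <= 1. Result: satisfied (a binary prefix-free code with these lengths exists)

Yes


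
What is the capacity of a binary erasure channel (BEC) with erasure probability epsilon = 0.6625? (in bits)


C = 1 - epsilon = 1 - 0.6625 = 0.3375

0.3375 bits


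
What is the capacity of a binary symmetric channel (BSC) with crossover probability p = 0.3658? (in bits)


H(p) = -p*log2(p) - (1-p)*log2(1-p) = -0.3658*log2(0.3658) - 0.6342*log2(0.6342) = 0.530729 + 0.416663 = 0.9474. C = 1 - H(p) = 1 - 0.9474 = 0.0526

0.0526 bits


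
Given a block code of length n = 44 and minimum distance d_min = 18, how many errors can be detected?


Detection capability = d_min - 1 = 18 - 1 = 17

17 errors


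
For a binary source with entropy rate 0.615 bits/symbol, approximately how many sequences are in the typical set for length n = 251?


log2|A_typical| = nH = 251 * 0.615 = 154.365, so |A_typical| ~ 2^154.365 = 2.941e+46

2.941e+46


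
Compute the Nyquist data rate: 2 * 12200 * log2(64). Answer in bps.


Rate = 2 * B * log2(M) = 2 * 12200 * 6.0 = 146400.0

146400.0 bps


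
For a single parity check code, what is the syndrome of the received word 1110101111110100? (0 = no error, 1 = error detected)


Syndrome = XOR of all bits = 1 XOR 1 XOR 1 XOR 0 XOR 1 XOR 0 XOR 1 XOR 1 XOR 1 XOR 1 XOR 1 XOR 1 XOR 0 XOR 1 XOR 0 XOR 0 = 1

1


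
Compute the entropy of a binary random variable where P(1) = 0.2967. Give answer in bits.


H = -p*log2(p) - (1-p)*log2(1-p). -0.2967*log2(0.2967) = 0.520092; -0.7033*log2(0.7033) = 0.357127. H = 0.520092 + 0.357127 = 0.8772

0.8772 bits


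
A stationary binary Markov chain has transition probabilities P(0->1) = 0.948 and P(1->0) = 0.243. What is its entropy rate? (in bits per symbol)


Stationary distribution: pi_0 = p10/(p01+p10) = 0.204, pi_1 = 0.796. Entropy rate H' = pi_0*H(p01) + pi_1*H(p10) = 0.204*0.2948 + 0.796*0.8 = 0.6969

0.6969 bits/symbol


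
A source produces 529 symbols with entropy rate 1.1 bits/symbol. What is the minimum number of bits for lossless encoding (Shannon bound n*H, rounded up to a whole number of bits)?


Minimum bits >= n * H = 529 * 1.1 = 581.9, rounded up to a whole number of bits = 582

582 bits


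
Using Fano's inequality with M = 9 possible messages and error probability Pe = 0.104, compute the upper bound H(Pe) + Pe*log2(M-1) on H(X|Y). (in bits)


H(Pe) = -Pe*log2(Pe) - (1-Pe)*log2(1-Pe) = -0.104*log2(0.104) - 0.896*log2(0.896) = 0.339596 + 0.141953 = 0.4815. Pe*log2(M-1) = 0.104*log2(8) = 0.312000. Bound = H(Pe) + Pe*log2(M-1) = 0.339596 + 0.141953 + 0.312000 = 0.7935

0.7935 bits


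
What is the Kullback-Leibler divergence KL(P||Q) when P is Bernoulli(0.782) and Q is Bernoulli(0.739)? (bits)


KL = p*log2(p/q) + (1-p)*log2((1-p)/(1-q)) = 0.782*log2(0.782/0.739) + 0.218*log2(0.218/0.261) = 0.0072

0.0072 bits


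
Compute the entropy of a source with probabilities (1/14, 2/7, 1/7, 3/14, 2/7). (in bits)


H = -sum(p_i * log2(p_i)). Terms: -(1/14)*log2(1/14) = 0.271954; -(2/7)*log2(2/7) = 0.516387; -(1/7)*log2(1/7) = 0.401051; -(3/14)*log2(3/14) = 0.476227; -(2/7)*log2(2/7) = 0.516387. H = 0.271954 + 0.516387 + 0.401051 + 0.476227 + 0.516387 = 2.182

2.182 bits


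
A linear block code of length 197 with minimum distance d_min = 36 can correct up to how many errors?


Correction capability = floor((d-1)/2) = floor((36-1)/2) = 17

17 errors


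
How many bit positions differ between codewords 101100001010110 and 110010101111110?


Count differing positions: . ^ ^ ^ ^ . ^ . . ^ . ^ . . . = 7 differences

7


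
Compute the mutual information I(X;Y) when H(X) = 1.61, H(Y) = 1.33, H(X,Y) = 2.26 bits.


I(X;Y) = H(X) + H(Y) - H(X,Y) = 1.61 + 1.33 - 2.26 = 0.68

0.68 bits


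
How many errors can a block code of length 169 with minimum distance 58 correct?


Correction capability = floor((d-1)/2) = floor((58-1)/2) = 28

28 errors


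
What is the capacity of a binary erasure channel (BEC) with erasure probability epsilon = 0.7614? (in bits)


C = 1 - epsilon = 1 - 0.7614 = 0.2386

0.2386 bits


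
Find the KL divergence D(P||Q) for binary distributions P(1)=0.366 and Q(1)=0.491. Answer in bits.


KL = p*log2(p/q) + (1-p)*log2((1-p)/(1-q)) = 0.366*log2(0.366/0.491) + 0.634*log2(0.634/0.509) = 0.0457

0.0457 bits


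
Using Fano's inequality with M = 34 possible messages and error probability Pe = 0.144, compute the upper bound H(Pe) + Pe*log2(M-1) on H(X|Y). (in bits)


H(Pe) = -Pe*log2(Pe) - (1-Pe)*log2(1-Pe) = -0.144*log2(0.144) - 0.856*log2(0.856) = 0.402604 + 0.192016 = 0.5946. Pe*log2(M-1) = 0.144*log2(33) = 0.726393. Bound = H(Pe) + Pe*log2(M-1) = 0.402604 + 0.192016 + 0.726393 = 1.321

1.321 bits


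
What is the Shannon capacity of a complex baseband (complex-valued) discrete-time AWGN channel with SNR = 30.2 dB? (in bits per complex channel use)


SNR_linear = 10^(30.2/10) = 1047.1285; C = log2(1 + SNR_linear) = log2(1 + 1047.1285) = 10.0336

10.0336 bits/channel use


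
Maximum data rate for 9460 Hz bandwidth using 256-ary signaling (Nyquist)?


Rate = 2 * B * log2(M) = 2 * 9460 * 8.0 = 151360.0

151360.0 bps


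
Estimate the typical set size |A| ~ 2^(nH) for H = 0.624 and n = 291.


log2|A_typical| = nH = 291 * 0.624 = 181.584, so |A_typical| ~ 2^181.584 = 4.594e+54

4.594e+54


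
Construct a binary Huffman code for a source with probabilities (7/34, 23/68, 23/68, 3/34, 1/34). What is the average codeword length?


Huffman construction (repeatedly merge the two least-probable nodes; each merge adds 1 bit to every symbol beneath it): 1/34 + 3/34 = 2/17; 2/17 + 7/34 = 11/34; 11/34 + 23/68 = 45/68; 23/68 + 45/68 = 1. Resulting codeword lengths (in the order the probabilities were given): (3, 2, 1, 4, 4). L_avg = sum(p_i * l_i) = 7/34*3 + 23/68*2 + 23/68*1 + 3/34*4 + 1/34*4 = 143/68 = 2.1029

2.1029 bits


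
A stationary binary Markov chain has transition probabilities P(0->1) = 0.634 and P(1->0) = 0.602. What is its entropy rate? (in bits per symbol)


Stationary distribution: pi_0 = p10/(p01+p10) = 0.4871, pi_1 = 0.5129. Entropy rate H' = pi_0*H(p01) + pi_1*H(p10) = 0.4871*0.9476 + 0.5129*0.9698 = 0.9589

0.9589 bits/symbol


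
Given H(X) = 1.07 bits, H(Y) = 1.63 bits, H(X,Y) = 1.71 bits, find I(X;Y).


I(X;Y) = H(X) + H(Y) - H(X,Y) = 1.07 + 1.63 - 1.71 = 0.99

0.99 bits


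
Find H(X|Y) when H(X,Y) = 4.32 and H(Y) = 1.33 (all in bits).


H(X|Y) = H(X,Y) - H(Y) = 4.32 - 1.33 = 2.99

2.99 bits


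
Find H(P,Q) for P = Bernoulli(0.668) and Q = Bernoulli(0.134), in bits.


H(P,Q) = -p*log2(q) - (1-p)*log2(1-q). -0.668*log2(0.134) = 1.936996; -0.332*log2(0.866) = 0.068910. H(P,Q) = 1.936996 + 0.068910 = 2.0059

2.0059 bits


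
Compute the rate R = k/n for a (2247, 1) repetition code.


Rate = k/n = 1/2247

1/2247


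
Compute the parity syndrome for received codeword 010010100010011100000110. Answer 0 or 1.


Syndrome = XOR of all bits = 0 XOR 1 XOR 0 XOR 0 XOR 1 XOR 0 XOR 1 XOR 0 XOR 0 XOR 0 XOR 1 XOR 0 XOR 0 XOR 1 XOR 1 XOR 1 XOR 0 XOR 0 XOR 0 XOR 0 XOR 0 XOR 1 XOR 1 XOR 0 = 1

1


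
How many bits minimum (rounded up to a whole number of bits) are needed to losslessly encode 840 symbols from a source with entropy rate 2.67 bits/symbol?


Minimum bits >= n * H = 840 * 2.67 = 2242.8, rounded up to a whole number of bits = 2243

2243 bits


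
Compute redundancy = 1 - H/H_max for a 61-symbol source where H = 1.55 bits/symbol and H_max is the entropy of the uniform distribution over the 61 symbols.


H_max = log2(K) = log2(61) = 5.9307 bits/symbol. Redundancy = 1 - H/H_max = 1 - 1.55/5.9307 = 1 - 0.2614 = 0.7386

0.7386


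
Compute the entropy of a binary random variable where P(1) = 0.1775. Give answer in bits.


H = -p*log2(p) - (1-p)*log2(1-p). -0.1775*log2(0.1775) = 0.442704; -0.8225*log2(0.8225) = 0.231873. H = 0.442704 + 0.231873 = 0.6746

0.6746 bits


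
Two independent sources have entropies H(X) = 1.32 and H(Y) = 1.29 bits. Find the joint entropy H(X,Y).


For independent variables, H(X,Y) = H(X) + H(Y) = 1.32 + 1.29 = 2.61

2.61 bits


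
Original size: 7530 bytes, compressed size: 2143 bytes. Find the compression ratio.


Ratio = original / compressed = 7530 / 2143 = 3.5138

3.5138


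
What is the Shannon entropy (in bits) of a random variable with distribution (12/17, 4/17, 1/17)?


H = -sum(p_i * log2(p_i)). Terms: -(12/17)*log2(12/17) = 0.354706; -(4/17)*log2(4/17) = 0.491168; -(1/17)*log2(1/17) = 0.240439. H = 0.354706 + 0.491168 + 0.240439 = 1.0863

1.0863 bits


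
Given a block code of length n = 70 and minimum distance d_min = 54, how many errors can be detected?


Detection capability = d_min - 1 = 54 - 1 = 53

53 errors


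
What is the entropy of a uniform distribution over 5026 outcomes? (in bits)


H = log2(n) = log2(5026) = 12.2952

12.2952 bits


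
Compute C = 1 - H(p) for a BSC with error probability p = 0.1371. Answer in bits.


H(p) = -p*log2(p) - (1-p)*log2(1-p) = -0.1371*log2(0.1371) - 0.8629*log2(0.8629) = 0.393025 + 0.183569 = 0.5766. C = 1 - H(p) = 1 - 0.5766 = 0.4234

0.4234 bits


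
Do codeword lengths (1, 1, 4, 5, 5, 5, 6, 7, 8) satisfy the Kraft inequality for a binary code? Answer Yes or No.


Kraft sum = sum(2^(-l_i)) = 1.1836, need <= 1. Result: violated (a binary prefix-free code with these lengths cannot exist)

No


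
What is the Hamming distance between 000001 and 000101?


Count differing positions: . . . ^ . . = 1 differences

1


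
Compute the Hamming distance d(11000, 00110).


Count differing positions: ^ ^ ^ ^ . = 4 differences

4


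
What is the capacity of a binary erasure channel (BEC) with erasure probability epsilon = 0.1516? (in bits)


C = 1 - epsilon = 1 - 0.1516 = 0.8484

0.8484 bits


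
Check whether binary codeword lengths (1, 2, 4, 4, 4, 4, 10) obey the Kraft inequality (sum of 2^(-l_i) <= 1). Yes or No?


Kraft sum = sum(2^(-l_i)) = 1.001, need <= 1. Result: violated (a binary prefix-free code with these lengths cannot exist)

No


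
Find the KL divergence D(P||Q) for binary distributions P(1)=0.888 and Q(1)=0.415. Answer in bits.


KL = p*log2(p/q) + (1-p)*log2((1-p)/(1-q)) = 0.888*log2(0.888/0.415) + 0.112*log2(0.112/0.585) = 0.7074

0.7074 bits


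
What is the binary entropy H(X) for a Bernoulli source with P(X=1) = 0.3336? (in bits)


H = -p*log2(p) - (1-p)*log2(1-p). -0.3336*log2(0.3336) = 0.528359; -0.6664*log2(0.6664) = 0.390204. H = 0.528359 + 0.390204 = 0.9186

0.9186 bits


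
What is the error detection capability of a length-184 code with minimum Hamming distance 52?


Detection capability = d_min - 1 = 52 - 1 = 51

51 errors


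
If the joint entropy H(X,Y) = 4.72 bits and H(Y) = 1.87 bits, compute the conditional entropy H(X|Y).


H(X|Y) = H(X,Y) - H(Y) = 4.72 - 1.87 = 2.85

2.85 bits


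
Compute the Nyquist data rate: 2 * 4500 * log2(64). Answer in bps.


Rate = 2 * B * log2(M) = 2 * 4500 * 6.0 = 54000.0

54000.0 bps


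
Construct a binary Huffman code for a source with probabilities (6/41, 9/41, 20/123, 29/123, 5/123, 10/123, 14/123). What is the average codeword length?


Huffman construction (repeatedly merge the two least-probable nodes; each merge adds 1 bit to every symbol beneath it): 5/123 + 10/123 = 5/41; 14/123 + 5/41 = 29/123; 6/41 + 20/123 = 38/123; 9/41 + 29/123 = 56/123; 29/123 + 38/123 = 67/123; 56/123 + 67/123 = 1. Resulting codeword lengths (in the order the probabilities were given): (3, 2, 3, 2, 4, 4, 3). L_avg = sum(p_i * l_i) = 6/41*3 + 9/41*2 + 20/123*3 + 29/123*2 + 5/123*4 + 10/123*4 + 14/123*3 = 8/3 = 2.6667

2.6667 bits


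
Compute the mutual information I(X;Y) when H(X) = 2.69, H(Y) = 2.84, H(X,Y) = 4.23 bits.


I(X;Y) = H(X) + H(Y) - H(X,Y) = 2.69 + 2.84 - 4.23 = 1.3

1.3 bits


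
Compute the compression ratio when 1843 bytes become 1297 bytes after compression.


Ratio = original / compressed = 1843 / 1297 = 1.421

1.421


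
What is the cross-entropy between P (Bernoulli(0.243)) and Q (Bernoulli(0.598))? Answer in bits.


H(P,Q) = -p*log2(q) - (1-p)*log2(1-q). -0.243*log2(0.598) = 0.180253; -0.757*log2(0.402) = 0.995253. H(P,Q) = 0.180253 + 0.995253 = 1.1755

1.1755 bits


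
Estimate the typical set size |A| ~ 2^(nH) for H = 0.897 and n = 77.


log2|A_typical| = nH = 77 * 0.897 = 69.069, so |A_typical| ~ 2^69.069 = 6.192e+20

6.192e+20


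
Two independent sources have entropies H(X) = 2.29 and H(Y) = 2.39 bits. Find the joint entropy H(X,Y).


For independent variables, H(X,Y) = H(X) + H(Y) = 2.29 + 2.39 = 4.68

4.68 bits


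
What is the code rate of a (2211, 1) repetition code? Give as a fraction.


Rate = k/n = 1/2211

1/2211


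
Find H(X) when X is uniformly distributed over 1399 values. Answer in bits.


H = log2(n) = log2(1399) = 10.4502

10.4502 bits


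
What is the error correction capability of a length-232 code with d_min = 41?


Correction capability = floor((d-1)/2) = floor((41-1)/2) = 20

20 errors


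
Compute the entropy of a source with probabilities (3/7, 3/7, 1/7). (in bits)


H = -sum(p_i * log2(p_i)). Terms: -(3/7)*log2(3/7) = 0.523882; -(3/7)*log2(3/7) = 0.523882; -(1/7)*log2(1/7) = 0.401051. H = 0.523882 + 0.523882 + 0.401051 = 1.4488

1.4488 bits


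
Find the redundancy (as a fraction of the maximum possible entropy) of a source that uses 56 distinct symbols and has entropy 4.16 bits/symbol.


H_max = log2(K) = log2(56) = 5.8074 bits/symbol. Redundancy = 1 - H/H_max = 1 - 4.16/5.8074 = 1 - 0.7163 = 0.2837

0.2837


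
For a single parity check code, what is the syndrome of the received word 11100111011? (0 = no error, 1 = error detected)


Syndrome = XOR of all bits = 1 XOR 1 XOR 1 XOR 0 XOR 0 XOR 1 XOR 1 XOR 1 XOR 0 XOR 1 XOR 1 = 0

0


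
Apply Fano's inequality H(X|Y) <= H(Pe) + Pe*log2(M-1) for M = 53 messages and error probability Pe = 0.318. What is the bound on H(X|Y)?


H(Pe) = -Pe*log2(Pe) - (1-Pe)*log2(1-Pe) = -0.318*log2(0.318) - 0.682*log2(0.682) = 0.525623 + 0.376571 = 0.9022. Pe*log2(M-1) = 0.318*log2(52) = 1.812740. Bound = H(Pe) + Pe*log2(M-1) = 0.525623 + 0.376571 + 1.812740 = 2.7149

2.7149 bits


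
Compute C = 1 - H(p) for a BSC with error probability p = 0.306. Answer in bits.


H(p) = -p*log2(p) - (1-p)*log2(1-p) = -0.306*log2(0.306) - 0.694*log2(0.694) = 0.522769 + 0.365733 = 0.8885. C = 1 - H(p) = 1 - 0.8885 = 0.1115

0.1115 bits


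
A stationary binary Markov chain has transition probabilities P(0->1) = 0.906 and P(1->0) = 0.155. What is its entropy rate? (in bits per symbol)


Stationary distribution: pi_0 = p10/(p01+p10) = 0.1461, pi_1 = 0.8539. Entropy rate H' = pi_0*H(p01) + pi_1*H(p10) = 0.1461*0.4497 + 0.8539*0.6222 = 0.597

0.597 bits/symbol


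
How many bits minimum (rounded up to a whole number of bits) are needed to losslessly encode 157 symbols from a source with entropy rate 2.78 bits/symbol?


Minimum bits >= n * H = 157 * 2.78 = 436.46, rounded up to a whole number of bits = 437

437 bits


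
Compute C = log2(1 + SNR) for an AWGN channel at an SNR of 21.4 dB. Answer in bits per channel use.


SNR_linear = 10^(21.4/10) = 138.0384; C = log2(1 + SNR_linear) = log2(1 + 138.0384) = 7.1193

7.1193 bits/channel use


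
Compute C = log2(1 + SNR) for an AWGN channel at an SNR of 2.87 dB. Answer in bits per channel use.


SNR_linear = 10^(2.87/10) = 1.9364; C = log2(1 + SNR_linear) = log2(1 + 1.9364) = 1.5541

1.5541 bits/channel use


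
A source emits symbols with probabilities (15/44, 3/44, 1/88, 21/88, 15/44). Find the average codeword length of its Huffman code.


Huffman construction (repeatedly merge the two least-probable nodes; each merge adds 1 bit to every symbol beneath it): 1/88 + 3/44 = 7/88; 7/88 + 21/88 = 7/22; 7/22 + 15/44 = 29/44; 15/44 + 29/44 = 1. Resulting codeword lengths (in the order the probabilities were given): (2, 4, 4, 3, 1). L_avg = sum(p_i * l_i) = 15/44*2 + 3/44*4 + 1/88*4 + 21/88*3 + 15/44*1 = 181/88 = 2.0568

2.0568 bits


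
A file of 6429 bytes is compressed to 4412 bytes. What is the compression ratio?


Ratio = original / compressed = 6429 / 4412 = 1.4572

1.4572


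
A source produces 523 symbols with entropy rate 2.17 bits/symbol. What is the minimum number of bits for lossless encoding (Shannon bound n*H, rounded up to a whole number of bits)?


Minimum bits >= n * H = 523 * 2.17 = 1134.91, rounded up to a whole number of bits = 1135

1135 bits


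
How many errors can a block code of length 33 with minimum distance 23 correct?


Correction capability = floor((d-1)/2) = floor((23-1)/2) = 11

11 errors


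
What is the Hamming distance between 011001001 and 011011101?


Count differing positions: . . . . ^ . ^ . . = 2 differences

2


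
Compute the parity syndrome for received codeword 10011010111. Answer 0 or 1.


Syndrome = XOR of all bits = 1 XOR 0 XOR 0 XOR 1 XOR 1 XOR 0 XOR 1 XOR 0 XOR 1 XOR 1 XOR 1 = 1

1


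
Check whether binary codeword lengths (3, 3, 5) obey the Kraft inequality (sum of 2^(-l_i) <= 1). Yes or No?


Kraft sum = sum(2^(-l_i)) = 0.2812, need <= 1. Result: satisfied (a binary prefix-free code with these lengths exists)

Yes


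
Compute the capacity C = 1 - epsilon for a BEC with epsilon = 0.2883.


C = 1 - epsilon = 1 - 0.2883 = 0.7117

0.7117 bits


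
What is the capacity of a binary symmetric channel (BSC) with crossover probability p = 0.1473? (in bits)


H(p) = -p*log2(p) - (1-p)*log2(1-p) = -0.1473*log2(0.1473) - 0.8527*log2(0.8527) = 0.407015 + 0.196027 = 0.603. C = 1 - H(p) = 1 - 0.603 = 0.397

0.397 bits


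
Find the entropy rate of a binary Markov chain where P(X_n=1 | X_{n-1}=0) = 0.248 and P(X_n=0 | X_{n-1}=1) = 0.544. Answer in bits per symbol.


Stationary distribution: pi_0 = p10/(p01+p10) = 0.6869, pi_1 = 0.3131. Entropy rate H' = pi_0*H(p01) + pi_1*H(p10) = 0.6869*0.8081 + 0.3131*0.9944 = 0.8664

0.8664 bits/symbol


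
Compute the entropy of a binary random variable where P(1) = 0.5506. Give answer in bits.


H = -p*log2(p) - (1-p)*log2(1-p). -0.5506*log2(0.5506) = 0.474024; -0.4494*log2(0.4494) = 0.518575. H = 0.474024 + 0.518575 = 0.9926

0.9926 bits


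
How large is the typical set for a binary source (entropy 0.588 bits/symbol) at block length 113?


log2|A_typical| = nH = 113 * 0.588 = 66.444, so |A_typical| ~ 2^66.444 = 1.004e+20

1.004e+20


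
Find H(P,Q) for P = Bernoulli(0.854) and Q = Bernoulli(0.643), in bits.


H(P,Q) = -p*log2(q) - (1-p)*log2(1-q). -0.854*log2(0.643) = 0.544091; -0.146*log2(0.357) = 0.216957. H(P,Q) = 0.544091 + 0.216957 = 0.761

0.761 bits
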